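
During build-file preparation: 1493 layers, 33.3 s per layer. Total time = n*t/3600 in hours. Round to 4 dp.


t = 1493 * 33.3 / 3600 = 13.8103 hrs


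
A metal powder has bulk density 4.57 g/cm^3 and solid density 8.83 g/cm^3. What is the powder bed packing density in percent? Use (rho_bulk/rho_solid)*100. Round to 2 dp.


Packing = (4.57/8.83)*100 = 51.76 %


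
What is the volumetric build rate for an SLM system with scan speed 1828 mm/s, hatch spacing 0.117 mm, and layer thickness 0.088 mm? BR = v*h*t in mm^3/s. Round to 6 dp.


Rate = 1828 * 0.117 * 0.088 = 18.821088 mm^3/s


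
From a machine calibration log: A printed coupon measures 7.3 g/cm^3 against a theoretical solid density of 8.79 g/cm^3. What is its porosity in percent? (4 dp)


Porosity = (1-7.3/8.79)*100 = 16.9511 %


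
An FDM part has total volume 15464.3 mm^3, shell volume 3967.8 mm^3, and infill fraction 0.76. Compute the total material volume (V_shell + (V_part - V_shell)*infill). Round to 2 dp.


V_infill = (15464.3 - 3967.8) * 0.76 = 8737.34
V_total = 3967.8 + 8737.34 = 12705.14 mm^3


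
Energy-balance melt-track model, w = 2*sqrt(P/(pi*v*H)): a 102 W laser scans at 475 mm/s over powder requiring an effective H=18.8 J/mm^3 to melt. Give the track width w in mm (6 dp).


w = 2*sqrt(102/(pi*475*18.8)) = 0.120595 mm


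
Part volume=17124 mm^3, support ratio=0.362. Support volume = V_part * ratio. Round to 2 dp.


V_support = 17124 * 0.362 = 6198.89 mm^3


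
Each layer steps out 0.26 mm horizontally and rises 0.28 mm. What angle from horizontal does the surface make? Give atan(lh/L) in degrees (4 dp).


angle = atan(0.28/0.26) = 47.1211 degrees


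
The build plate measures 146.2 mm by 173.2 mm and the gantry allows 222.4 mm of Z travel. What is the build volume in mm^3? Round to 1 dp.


V = 146.2 * 173.2 * 222.4 = 5631577.2 mm^3


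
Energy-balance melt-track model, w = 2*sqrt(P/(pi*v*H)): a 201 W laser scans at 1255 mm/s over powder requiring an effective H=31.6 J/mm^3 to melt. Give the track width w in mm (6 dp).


w = 2*sqrt(201/(pi*1255*31.6)) = 0.080332 mm


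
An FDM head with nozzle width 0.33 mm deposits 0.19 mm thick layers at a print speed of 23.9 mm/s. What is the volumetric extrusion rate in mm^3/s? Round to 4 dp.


Rate = 0.33 * 0.19 * 23.9 = 1.4985 mm^3/s


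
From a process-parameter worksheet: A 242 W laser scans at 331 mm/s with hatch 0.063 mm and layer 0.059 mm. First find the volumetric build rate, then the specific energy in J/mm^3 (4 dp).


Build rate = 331 * 0.063 * 0.059 = 1.230327 mm^3/s
SE = 242 / 1.230327 = 196.6957 J/mm^3


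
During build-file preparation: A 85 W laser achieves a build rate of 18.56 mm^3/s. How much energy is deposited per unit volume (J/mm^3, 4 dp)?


SE = 85 / 18.56 = 4.5797 J/mm^3


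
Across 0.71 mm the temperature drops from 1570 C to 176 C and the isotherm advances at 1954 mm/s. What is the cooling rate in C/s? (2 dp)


G = (1570-176)/0.71 = 1963.38028169 C/mm
CR = 1963.38028169 * 1954 = 3836445.07 C/s


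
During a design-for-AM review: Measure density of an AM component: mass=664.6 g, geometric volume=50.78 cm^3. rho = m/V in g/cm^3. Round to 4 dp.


rho = 664.6 / 50.78 = 13.0878 g/cm^3


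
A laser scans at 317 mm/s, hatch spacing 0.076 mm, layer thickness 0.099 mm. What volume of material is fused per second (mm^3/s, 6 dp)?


Rate = 317 * 0.076 * 0.099 = 2.385108 mm^3/s


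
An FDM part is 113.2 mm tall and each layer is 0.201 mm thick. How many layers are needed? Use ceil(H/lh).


Layers = ceil(113.2/0.201) = 564


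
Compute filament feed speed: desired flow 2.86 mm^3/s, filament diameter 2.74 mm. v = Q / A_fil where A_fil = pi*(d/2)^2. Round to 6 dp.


A = pi*(2.74/2)^2 = 5.896455
v = 2.86 / 5.896455 = 0.485037 mm/s


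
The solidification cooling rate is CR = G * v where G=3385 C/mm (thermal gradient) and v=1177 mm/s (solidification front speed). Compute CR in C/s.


CR = 3385 * 1177 = 3984145 C/s


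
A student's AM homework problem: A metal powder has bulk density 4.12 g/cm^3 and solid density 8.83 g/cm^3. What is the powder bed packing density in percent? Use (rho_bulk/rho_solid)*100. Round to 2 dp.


Packing = (4.12/8.83)*100 = 46.66 %


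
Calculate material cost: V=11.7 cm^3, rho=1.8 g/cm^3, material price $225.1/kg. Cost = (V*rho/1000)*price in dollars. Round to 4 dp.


Mass = 11.7*1.8/1000 = 0.02106 kg
Cost = 0.02106 * 225.1 = 4.7406 $


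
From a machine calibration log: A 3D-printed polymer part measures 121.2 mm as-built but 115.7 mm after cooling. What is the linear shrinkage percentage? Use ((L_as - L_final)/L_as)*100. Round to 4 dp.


Shrinkage = ((121.2-115.7)/121.2)*100 = 4.538 %


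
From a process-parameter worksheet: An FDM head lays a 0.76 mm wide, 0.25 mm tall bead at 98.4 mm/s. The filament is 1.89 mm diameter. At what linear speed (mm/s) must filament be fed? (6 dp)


Q = 0.76 * 0.25 * 98.4 = 18.696 mm^3/s
A_fil = pi*(1.89/2)^2 = 2.80552078 mm^2
v_feed = 18.696 / 2.80552078 = 6.664003 mm/s


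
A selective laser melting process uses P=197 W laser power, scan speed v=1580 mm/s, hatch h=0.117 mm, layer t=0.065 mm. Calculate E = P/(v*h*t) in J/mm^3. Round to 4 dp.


E = 197 / (1580*0.117*0.065) = 16.3949 J/mm^3


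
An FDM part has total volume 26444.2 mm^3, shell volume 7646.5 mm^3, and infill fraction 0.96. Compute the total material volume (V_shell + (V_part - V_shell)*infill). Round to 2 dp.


V_infill = (26444.2 - 7646.5) * 0.96 = 18045.79
V_total = 7646.5 + 18045.79 = 25692.29 mm^3


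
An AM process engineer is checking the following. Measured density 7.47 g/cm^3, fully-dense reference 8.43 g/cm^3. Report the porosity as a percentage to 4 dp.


Porosity = (1-7.47/8.43)*100 = 11.3879 %


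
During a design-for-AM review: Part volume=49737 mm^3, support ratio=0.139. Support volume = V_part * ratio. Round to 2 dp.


V_support = 49737 * 0.139 = 6913.44 mm^3


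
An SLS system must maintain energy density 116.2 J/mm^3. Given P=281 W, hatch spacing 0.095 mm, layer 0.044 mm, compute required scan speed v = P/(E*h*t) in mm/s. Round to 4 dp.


v = 281 / (116.2*0.095*0.044) = 578.5274 mm/s


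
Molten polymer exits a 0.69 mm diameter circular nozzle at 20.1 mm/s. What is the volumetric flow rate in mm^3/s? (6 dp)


A = pi*(0.69/2)^2 = 0.37392807 mm^2
Q = 0.37392807 * 20.1 = 7.515954 mm^3/s


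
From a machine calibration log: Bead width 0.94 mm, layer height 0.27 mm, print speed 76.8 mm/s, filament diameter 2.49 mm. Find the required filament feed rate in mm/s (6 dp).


Q = 0.94 * 0.27 * 76.8 = 19.49184 mm^3/s
A_fil = pi*(2.49/2)^2 = 4.86954715 mm^2
v_feed = 19.49184 / 4.86954715 = 4.002803 mm/s


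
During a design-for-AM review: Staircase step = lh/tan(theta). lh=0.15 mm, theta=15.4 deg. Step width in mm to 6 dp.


step = 0.15 / tan(15.4) = 0.544572 mm


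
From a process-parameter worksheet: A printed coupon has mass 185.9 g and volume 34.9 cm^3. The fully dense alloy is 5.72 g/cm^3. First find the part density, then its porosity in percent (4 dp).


rho_part = 185.9 / 34.9 = 5.32664756 g/cm^3
Porosity = (1 - 5.32664756/5.72)*100 = 6.8768 %


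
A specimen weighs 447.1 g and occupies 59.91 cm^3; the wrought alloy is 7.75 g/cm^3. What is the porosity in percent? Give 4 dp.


rho_part = 447.1 / 59.91 = 7.46286096 g/cm^3
Porosity = (1 - 7.46286096/7.75)*100 = 3.705 %


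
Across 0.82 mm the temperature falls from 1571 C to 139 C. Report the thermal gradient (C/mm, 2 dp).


G = (1571-139)/0.82 = 1746.34 C/mm


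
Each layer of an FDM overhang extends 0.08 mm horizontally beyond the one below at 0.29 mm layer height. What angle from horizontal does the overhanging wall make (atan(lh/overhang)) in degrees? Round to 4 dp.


angle = atan(0.29/0.08) = 74.5778 degrees


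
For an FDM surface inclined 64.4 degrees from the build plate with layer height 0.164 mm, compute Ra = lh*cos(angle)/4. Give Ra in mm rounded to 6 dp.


Ra = 0.164 * cos(64.4) / 4 = 0.017716 mm


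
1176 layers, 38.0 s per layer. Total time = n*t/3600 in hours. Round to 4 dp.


t = 1176 * 38.0 / 3600 = 12.4133 hrs


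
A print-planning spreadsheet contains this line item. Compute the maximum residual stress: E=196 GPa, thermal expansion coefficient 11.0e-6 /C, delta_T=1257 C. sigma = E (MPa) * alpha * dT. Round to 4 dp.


sigma = 196*1000 * 11.0e-6 * 1257 = 2710.092 MPa


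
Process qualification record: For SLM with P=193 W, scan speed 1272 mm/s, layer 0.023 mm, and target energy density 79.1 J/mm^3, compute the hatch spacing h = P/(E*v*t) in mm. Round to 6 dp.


h = 193 / (79.1*1272*0.023) = 0.0834 mm


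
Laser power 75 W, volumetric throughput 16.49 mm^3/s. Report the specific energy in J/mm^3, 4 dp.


SE = 75 / 16.49 = 4.5482 J/mm^3


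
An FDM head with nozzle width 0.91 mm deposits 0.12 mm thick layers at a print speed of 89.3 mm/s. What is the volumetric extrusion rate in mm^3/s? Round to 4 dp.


Rate = 0.91 * 0.12 * 89.3 = 9.7516 mm^3/s


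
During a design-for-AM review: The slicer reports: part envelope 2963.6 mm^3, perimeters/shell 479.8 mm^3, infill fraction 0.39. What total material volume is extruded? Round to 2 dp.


V_infill = (2963.6 - 479.8) * 0.39 = 968.68
V_total = 479.8 + 968.68 = 1448.48 mm^3


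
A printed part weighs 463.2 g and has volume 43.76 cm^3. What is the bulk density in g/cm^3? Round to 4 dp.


rho = 463.2 / 43.76 = 10.585 g/cm^3


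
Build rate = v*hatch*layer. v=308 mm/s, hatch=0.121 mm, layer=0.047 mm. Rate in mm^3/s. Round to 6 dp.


Rate = 308 * 0.121 * 0.047 = 1.751596 mm^3/s


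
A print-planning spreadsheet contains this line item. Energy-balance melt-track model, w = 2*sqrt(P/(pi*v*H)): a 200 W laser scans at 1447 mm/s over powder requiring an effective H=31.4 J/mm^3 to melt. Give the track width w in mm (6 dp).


w = 2*sqrt(200/(pi*1447*31.4)) = 0.074864 mm


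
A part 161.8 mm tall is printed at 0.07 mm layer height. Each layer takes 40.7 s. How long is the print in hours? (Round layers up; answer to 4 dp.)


Layers = ceil(161.8/0.07) = 2312
t = 2312 * 40.7 / 3600 = 26.1384 hrs


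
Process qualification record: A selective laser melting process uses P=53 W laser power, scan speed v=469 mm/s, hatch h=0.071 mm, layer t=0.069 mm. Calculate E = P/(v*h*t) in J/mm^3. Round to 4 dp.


E = 53 / (469*0.071*0.069) = 23.0672 J/mm^3


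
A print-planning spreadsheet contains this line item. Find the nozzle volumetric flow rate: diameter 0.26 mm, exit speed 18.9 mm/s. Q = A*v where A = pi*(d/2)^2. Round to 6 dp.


A = pi*(0.26/2)^2 = 0.05309292 mm^2
Q = 0.05309292 * 18.9 = 1.003456 mm^3/s


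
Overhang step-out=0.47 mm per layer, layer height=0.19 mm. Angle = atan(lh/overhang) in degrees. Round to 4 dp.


angle = atan(0.19/0.47) = 22.0113 degrees


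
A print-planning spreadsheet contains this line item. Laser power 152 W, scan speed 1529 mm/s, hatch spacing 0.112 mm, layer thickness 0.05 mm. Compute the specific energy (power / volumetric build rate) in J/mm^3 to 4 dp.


Build rate = 1529 * 0.112 * 0.05 = 8.5624 mm^3/s
SE = 152 / 8.5624 = 17.752 J/mm^3


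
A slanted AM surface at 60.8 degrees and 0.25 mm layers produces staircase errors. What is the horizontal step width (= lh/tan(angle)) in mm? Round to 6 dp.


step = 0.25 / tan(60.8) = 0.13972 mm


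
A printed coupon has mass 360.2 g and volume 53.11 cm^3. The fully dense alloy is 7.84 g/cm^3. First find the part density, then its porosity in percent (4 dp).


rho_part = 360.2 / 53.11 = 6.78215025 g/cm^3
Porosity = (1 - 6.78215025/7.84)*100 = 13.493 %


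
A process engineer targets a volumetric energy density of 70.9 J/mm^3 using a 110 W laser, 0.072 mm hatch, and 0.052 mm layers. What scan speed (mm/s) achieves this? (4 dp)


v = 110 / (70.9*0.072*0.052) = 414.3913 mm/s


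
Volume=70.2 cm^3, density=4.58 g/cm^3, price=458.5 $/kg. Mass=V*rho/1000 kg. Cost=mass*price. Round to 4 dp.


Mass = 70.2*4.58/1000 = 0.321516 kg
Cost = 0.321516 * 458.5 = 147.4151 $


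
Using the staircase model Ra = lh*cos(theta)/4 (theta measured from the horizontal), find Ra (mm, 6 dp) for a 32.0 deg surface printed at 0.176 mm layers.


Ra = 0.176 * cos(32.0) / 4 = 0.037314 mm


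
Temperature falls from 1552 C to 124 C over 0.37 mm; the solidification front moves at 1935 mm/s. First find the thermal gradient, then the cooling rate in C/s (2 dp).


G = (1552-124)/0.37 = 3859.45945946 C/mm
CR = 3859.45945946 * 1935 = 7468054.05 C/s


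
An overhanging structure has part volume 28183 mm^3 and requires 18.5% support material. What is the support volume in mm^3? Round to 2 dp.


V_support = 28183 * 0.185 = 5213.86 mm^3


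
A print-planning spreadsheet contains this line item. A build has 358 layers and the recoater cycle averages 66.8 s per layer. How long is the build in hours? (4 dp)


t = 358 * 66.8 / 3600 = 6.6429 hrs


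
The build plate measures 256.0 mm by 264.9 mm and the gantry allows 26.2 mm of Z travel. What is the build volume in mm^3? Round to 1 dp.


V = 256.0 * 264.9 * 26.2 = 1776737.3 mm^3


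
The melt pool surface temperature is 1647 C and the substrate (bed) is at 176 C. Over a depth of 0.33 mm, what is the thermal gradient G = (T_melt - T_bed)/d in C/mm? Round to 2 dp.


G = (1647-176)/0.33 = 4457.58 C/mm


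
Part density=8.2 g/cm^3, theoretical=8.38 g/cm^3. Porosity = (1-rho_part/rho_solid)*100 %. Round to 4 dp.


Porosity = (1-8.2/8.38)*100 = 2.148 %


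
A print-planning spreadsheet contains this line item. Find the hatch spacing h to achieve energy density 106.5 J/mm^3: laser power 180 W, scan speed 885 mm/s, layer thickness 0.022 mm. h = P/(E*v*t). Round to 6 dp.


h = 180 / (106.5*885*0.022) = 0.086807 mm


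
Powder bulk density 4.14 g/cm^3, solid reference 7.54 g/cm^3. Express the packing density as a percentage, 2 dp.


Packing = (4.14/7.54)*100 = 54.91 %


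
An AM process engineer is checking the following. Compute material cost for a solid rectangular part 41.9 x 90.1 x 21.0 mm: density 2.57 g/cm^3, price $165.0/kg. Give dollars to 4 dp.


V = 41.9 * 90.1 * 21.0 = 79278.99 mm^3 = 79.27899 cm^3
Mass = 79.27899 * 2.57 / 1000 = 0.203747 kg
Cost = 0.203747 * 165.0 = 33.6183 $


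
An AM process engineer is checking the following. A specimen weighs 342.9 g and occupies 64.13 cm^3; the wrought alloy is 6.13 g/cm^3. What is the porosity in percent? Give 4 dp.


rho_part = 342.9 / 64.13 = 5.3469515 g/cm^3
Porosity = (1 - 5.3469515/6.13)*100 = 12.774 %


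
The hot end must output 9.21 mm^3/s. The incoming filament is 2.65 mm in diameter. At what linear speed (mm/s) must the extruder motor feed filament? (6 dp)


A = pi*(2.65/2)^2 = 5.515459
v = 9.21 / 5.515459 = 1.669852 mm/s


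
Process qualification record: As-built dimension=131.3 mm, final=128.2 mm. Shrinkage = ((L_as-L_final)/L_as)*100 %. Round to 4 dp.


Shrinkage = ((131.3-128.2)/131.3)*100 = 2.361 %


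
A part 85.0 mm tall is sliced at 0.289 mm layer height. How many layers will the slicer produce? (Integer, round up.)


Layers = ceil(85.0/0.289) = 295


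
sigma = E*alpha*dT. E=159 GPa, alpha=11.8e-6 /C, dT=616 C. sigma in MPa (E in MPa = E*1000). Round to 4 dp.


sigma = 159*1000 * 11.8e-6 * 616 = 1155.7392 MPa


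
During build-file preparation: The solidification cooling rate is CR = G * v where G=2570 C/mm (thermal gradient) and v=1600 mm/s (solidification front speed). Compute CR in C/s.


CR = 2570 * 1600 = 4112000 C/s


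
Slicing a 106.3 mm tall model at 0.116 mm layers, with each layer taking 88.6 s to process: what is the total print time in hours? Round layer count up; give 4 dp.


Layers = ceil(106.3/0.116) = 917
t = 917 * 88.6 / 3600 = 22.5684 hrs


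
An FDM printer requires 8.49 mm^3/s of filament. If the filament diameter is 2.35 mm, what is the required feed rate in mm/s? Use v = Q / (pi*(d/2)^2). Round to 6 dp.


A = pi*(2.35/2)^2 = 4.337361
v = 8.49 / 4.337361 = 1.957411 mm/s


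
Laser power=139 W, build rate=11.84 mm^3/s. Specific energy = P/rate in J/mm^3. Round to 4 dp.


SE = 139 / 11.84 = 11.7399 J/mm^3


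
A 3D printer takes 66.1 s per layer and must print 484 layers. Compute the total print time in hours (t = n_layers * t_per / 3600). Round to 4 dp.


t = 484 * 66.1 / 3600 = 8.8868 hrs


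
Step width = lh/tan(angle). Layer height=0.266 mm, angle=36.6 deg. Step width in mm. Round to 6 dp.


step = 0.266 / tan(36.6) = 0.358169 mm


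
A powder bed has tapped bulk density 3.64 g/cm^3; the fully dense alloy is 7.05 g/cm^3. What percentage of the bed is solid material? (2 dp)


Packing = (3.64/7.05)*100 = 51.63 %


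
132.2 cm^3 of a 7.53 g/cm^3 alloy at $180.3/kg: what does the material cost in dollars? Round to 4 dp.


Mass = 132.2*7.53/1000 = 0.995466 kg
Cost = 0.995466 * 180.3 = 179.4825 $


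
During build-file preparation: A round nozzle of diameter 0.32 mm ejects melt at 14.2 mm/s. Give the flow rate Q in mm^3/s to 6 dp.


A = pi*(0.32/2)^2 = 0.08042477 mm^2
Q = 0.08042477 * 14.2 = 1.142032 mm^3/s


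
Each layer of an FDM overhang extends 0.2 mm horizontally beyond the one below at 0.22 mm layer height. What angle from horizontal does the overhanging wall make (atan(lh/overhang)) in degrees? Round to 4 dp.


angle = atan(0.22/0.2) = 47.7263 degrees


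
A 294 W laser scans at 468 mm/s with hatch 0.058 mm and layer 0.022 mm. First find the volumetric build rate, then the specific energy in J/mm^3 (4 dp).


Build rate = 468 * 0.058 * 0.022 = 0.597168 mm^3/s
SE = 294 / 0.597168 = 492.3238 J/mm^3


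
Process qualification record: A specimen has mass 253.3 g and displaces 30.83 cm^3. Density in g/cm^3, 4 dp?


rho = 253.3 / 30.83 = 8.216 g/cm^3


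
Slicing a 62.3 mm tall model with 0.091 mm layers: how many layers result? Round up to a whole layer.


Layers = ceil(62.3/0.091) = 685


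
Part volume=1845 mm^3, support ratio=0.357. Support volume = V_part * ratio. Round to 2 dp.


V_support = 1845 * 0.357 = 658.67 mm^3


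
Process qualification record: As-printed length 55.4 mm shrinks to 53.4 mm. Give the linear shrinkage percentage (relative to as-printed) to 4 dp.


Shrinkage = ((55.4-53.4)/55.4)*100 = 3.6101 %


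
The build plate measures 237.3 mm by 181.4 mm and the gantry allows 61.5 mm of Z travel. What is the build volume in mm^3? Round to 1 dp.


V = 237.3 * 181.4 * 61.5 = 2647342.5 mm^3


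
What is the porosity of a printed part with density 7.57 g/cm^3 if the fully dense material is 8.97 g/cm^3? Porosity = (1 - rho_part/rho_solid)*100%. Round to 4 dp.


Porosity = (1-7.57/8.97)*100 = 15.6076 %


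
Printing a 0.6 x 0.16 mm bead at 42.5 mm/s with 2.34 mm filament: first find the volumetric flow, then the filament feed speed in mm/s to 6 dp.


Q = 0.6 * 0.16 * 42.5 = 4.08 mm^3/s
A_fil = pi*(2.34/2)^2 = 4.30052618 mm^2
v_feed = 4.08 / 4.30052618 = 0.948721 mm/s


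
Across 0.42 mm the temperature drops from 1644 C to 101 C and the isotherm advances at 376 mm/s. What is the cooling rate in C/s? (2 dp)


G = (1644-101)/0.42 = 3673.80952381 C/mm
CR = 3673.80952381 * 376 = 1381352.38 C/s


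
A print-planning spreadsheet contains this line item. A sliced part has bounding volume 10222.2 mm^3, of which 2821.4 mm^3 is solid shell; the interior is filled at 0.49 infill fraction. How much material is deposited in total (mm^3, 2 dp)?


V_infill = (10222.2 - 2821.4) * 0.49 = 3626.39
V_total = 2821.4 + 3626.39 = 6447.79 mm^3


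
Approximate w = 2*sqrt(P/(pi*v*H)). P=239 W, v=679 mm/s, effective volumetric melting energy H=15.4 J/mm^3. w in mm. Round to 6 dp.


w = 2*sqrt(239/(pi*679*15.4)) = 0.170592 mm


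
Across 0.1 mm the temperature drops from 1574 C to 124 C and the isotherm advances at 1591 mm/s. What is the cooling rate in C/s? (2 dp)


G = (1574-124)/0.1 = 14500.0 C/mm
CR = 14500.0 * 1591 = 23069500.0 C/s


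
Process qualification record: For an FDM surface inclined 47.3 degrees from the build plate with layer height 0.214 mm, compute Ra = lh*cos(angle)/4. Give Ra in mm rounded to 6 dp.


Ra = 0.214 * cos(47.3) / 4 = 0.036282 mm


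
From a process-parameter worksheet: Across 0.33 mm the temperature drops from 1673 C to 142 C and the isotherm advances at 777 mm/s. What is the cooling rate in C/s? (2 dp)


G = (1673-142)/0.33 = 4639.39393939 C/mm
CR = 4639.39393939 * 777 = 3604809.09 C/s


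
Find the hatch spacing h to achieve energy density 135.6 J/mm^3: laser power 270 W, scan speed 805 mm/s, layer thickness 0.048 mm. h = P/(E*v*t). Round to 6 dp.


h = 270 / (135.6*805*0.048) = 0.051531 mm


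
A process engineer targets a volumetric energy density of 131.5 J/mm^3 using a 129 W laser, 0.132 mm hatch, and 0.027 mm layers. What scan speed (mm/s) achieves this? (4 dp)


v = 129 / (131.5*0.132*0.027) = 275.2493 mm/s


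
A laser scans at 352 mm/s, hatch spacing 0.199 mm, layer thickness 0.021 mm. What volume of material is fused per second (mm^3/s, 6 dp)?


Rate = 352 * 0.199 * 0.021 = 1.471008 mm^3/s


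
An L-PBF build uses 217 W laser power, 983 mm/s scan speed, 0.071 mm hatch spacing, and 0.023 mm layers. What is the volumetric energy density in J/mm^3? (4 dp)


E = 217 / (983*0.071*0.023) = 135.1824 J/mm^3


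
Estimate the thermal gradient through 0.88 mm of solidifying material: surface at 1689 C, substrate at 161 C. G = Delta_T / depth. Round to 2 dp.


G = (1689-161)/0.88 = 1736.36 C/mm


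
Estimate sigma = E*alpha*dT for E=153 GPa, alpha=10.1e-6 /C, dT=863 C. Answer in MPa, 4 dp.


sigma = 153*1000 * 10.1e-6 * 863 = 1333.5939 MPa


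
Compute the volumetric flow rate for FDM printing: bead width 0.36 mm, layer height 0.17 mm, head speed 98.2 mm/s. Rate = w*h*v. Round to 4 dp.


Rate = 0.36 * 0.17 * 98.2 = 6.0098 mm^3/s


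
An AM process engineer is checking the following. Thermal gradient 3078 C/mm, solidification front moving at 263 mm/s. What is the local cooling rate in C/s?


CR = 3078 * 263 = 809514 C/s


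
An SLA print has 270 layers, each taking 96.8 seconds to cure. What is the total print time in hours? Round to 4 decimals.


t = 270 * 96.8 / 3600 = 7.26 hrs


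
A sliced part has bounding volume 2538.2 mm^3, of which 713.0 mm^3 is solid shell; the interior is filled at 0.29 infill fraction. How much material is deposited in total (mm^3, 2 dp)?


V_infill = (2538.2 - 713.0) * 0.29 = 529.31
V_total = 713.0 + 529.31 = 1242.31 mm^3


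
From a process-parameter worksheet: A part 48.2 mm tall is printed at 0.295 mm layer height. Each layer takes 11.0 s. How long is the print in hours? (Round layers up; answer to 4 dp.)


Layers = ceil(48.2/0.295) = 164
t = 164 * 11.0 / 3600 = 0.5011 hrs


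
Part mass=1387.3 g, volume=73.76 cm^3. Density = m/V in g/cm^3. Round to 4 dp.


rho = 1387.3 / 73.76 = 18.8083 g/cm^3


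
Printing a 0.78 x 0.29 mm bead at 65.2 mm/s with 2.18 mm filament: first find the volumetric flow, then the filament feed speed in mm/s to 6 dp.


Q = 0.78 * 0.29 * 65.2 = 14.74824 mm^3/s
A_fil = pi*(2.18/2)^2 = 3.73252623 mm^2
v_feed = 14.74824 / 3.73252623 = 3.951276 mm/s


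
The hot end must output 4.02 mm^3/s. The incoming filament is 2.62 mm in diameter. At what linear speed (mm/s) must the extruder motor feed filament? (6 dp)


A = pi*(2.62/2)^2 = 5.391287
v = 4.02 / 5.391287 = 0.745648 mm/s


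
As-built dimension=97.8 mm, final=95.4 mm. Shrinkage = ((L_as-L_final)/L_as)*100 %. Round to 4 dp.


Shrinkage = ((97.8-95.4)/97.8)*100 = 2.454 %


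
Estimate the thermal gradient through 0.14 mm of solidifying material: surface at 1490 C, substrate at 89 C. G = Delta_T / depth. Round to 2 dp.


G = (1490-89)/0.14 = 10007.14 C/mm


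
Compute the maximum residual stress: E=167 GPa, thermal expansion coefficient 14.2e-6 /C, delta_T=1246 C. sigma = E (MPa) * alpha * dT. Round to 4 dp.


sigma = 167*1000 * 14.2e-6 * 1246 = 2954.7644 MPa


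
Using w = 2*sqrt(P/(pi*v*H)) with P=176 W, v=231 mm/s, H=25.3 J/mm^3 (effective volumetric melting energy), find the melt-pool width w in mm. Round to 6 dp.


w = 2*sqrt(176/(pi*231*25.3)) = 0.195815 mm


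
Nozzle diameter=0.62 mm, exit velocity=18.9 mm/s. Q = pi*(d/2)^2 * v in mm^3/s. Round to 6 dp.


A = pi*(0.62/2)^2 = 0.30190705 mm^2
Q = 0.30190705 * 18.9 = 5.706043 mm^3/s


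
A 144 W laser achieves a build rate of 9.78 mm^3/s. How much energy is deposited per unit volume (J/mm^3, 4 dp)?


SE = 144 / 9.78 = 14.7239 J/mm^3


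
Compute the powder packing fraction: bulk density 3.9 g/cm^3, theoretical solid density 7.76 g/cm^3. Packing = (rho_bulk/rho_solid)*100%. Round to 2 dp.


Packing = (3.9/7.76)*100 = 50.26 %


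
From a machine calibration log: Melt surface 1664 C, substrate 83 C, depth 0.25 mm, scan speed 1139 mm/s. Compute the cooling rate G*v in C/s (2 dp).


G = (1664-83)/0.25 = 6324.0 C/mm
CR = 6324.0 * 1139 = 7203036.0 C/s


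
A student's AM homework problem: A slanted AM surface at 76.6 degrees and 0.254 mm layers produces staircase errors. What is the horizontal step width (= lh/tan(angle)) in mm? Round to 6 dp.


step = 0.254 / tan(76.6) = 0.060511 mm


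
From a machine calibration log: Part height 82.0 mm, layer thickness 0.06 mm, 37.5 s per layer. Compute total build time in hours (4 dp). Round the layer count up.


Layers = ceil(82.0/0.06) = 1367
t = 1367 * 37.5 / 3600 = 14.2396 hrs


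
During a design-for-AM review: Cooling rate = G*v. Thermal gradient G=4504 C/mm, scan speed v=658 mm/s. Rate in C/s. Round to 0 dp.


CR = 4504 * 658 = 2963632 C/s


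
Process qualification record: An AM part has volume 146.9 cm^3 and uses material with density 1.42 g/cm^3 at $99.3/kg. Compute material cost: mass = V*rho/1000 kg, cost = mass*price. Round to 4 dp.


Mass = 146.9*1.42/1000 = 0.208598 kg
Cost = 0.208598 * 99.3 = 20.7138 $


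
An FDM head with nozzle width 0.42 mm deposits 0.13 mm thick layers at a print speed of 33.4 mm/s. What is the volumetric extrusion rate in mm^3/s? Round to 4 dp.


Rate = 0.42 * 0.13 * 33.4 = 1.8236 mm^3/s


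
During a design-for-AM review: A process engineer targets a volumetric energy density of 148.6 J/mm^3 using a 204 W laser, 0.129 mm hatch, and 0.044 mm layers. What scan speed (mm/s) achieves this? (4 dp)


v = 204 / (148.6*0.129*0.044) = 241.8627 mm/s


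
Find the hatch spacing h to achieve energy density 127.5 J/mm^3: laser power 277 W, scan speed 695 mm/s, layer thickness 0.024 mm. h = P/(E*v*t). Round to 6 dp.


h = 277 / (127.5*695*0.024) = 0.130249 mm


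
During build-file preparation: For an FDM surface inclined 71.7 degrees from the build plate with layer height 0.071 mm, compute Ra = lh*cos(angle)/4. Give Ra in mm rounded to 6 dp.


Ra = 0.071 * cos(71.7) / 4 = 0.005573 mm


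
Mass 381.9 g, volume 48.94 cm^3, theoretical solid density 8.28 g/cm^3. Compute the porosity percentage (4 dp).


rho_part = 381.9 / 48.94 = 7.80343277 g/cm^3
Porosity = (1 - 7.80343277/8.28)*100 = 5.7556 %


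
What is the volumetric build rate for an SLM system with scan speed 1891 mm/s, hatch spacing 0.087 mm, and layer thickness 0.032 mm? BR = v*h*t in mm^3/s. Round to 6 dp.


Rate = 1891 * 0.087 * 0.032 = 5.264544 mm^3/s


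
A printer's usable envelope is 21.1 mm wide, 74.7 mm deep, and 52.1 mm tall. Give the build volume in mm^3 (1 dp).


V = 21.1 * 74.7 * 52.1 = 82118.5 mm^3


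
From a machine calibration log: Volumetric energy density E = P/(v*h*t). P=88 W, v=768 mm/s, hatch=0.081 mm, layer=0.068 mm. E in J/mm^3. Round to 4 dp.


E = 88 / (768*0.081*0.068) = 20.8031 J/mm^3


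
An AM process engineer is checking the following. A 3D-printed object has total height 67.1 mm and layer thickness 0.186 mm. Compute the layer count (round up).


Layers = ceil(67.1/0.186) = 361


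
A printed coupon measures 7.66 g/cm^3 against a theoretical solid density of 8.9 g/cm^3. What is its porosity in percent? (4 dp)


Porosity = (1-7.66/8.9)*100 = 13.9326 %


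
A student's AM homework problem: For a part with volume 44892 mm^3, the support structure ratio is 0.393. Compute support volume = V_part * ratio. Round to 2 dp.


V_support = 44892 * 0.393 = 17642.56 mm^3


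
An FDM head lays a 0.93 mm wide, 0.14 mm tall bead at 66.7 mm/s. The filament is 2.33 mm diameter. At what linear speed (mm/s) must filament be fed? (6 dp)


Q = 0.93 * 0.14 * 66.7 = 8.68434 mm^3/s
A_fil = pi*(2.33/2)^2 = 4.26384809 mm^2
v_feed = 8.68434 / 4.26384809 = 2.036738 mm/s


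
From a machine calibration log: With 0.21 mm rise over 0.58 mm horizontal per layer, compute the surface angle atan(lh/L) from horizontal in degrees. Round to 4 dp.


angle = atan(0.21/0.58) = 19.9037 degrees


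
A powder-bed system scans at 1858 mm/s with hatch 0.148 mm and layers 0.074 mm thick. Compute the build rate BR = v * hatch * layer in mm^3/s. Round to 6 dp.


Rate = 1858 * 0.148 * 0.074 = 20.348816 mm^3/s


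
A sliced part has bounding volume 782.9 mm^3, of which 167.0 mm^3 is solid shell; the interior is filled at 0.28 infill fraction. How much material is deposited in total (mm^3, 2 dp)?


V_infill = (782.9 - 167.0) * 0.28 = 172.45
V_total = 167.0 + 172.45 = 339.45 mm^3


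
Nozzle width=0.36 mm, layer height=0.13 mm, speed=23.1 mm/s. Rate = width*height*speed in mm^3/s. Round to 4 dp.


Rate = 0.36 * 0.13 * 23.1 = 1.0811 mm^3/s


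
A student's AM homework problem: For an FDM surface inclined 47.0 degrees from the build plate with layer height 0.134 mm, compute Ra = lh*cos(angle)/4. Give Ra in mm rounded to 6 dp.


Ra = 0.134 * cos(47.0) / 4 = 0.022847 mm


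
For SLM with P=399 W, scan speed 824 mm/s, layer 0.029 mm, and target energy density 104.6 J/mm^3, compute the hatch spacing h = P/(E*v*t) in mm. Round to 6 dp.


h = 399 / (104.6*824*0.029) = 0.159631 mm


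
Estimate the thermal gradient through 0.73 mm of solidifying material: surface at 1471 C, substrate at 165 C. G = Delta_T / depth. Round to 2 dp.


G = (1471-165)/0.73 = 1789.04 C/mm


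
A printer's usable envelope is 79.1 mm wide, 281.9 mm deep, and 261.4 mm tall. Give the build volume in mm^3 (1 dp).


V = 79.1 * 281.9 * 261.4 = 5828773.0 mm^3


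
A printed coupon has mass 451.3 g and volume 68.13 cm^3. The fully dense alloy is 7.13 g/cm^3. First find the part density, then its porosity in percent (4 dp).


rho_part = 451.3 / 68.13 = 6.62410098 g/cm^3
Porosity = (1 - 6.62410098/7.13)*100 = 7.0954 %


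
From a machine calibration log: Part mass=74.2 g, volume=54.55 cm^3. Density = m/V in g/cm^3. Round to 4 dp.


rho = 74.2 / 54.55 = 1.3602 g/cm^3


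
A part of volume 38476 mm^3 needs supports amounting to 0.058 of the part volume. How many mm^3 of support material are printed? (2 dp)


V_support = 38476 * 0.058 = 2231.61 mm^3


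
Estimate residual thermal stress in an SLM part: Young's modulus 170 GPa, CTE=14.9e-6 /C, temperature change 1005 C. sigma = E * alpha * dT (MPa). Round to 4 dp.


sigma = 170*1000 * 14.9e-6 * 1005 = 2545.665 MPa


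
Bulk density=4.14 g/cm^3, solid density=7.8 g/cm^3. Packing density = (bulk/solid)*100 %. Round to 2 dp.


Packing = (4.14/7.8)*100 = 53.08 %


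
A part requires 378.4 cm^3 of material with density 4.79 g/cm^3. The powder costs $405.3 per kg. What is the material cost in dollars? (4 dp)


Mass = 378.4*4.79/1000 = 1.812536 kg
Cost = 1.812536 * 405.3 = 734.6208 $


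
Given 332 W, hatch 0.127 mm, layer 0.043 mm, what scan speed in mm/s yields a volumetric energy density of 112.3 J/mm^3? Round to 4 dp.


v = 332 / (112.3*0.127*0.043) = 541.36 mm/s


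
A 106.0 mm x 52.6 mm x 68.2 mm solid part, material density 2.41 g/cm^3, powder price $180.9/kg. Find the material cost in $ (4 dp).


V = 106.0 * 52.6 * 68.2 = 380255.92 mm^3 = 380.25592 cm^3
Mass = 380.25592 * 2.41 / 1000 = 0.91641677 kg
Cost = 0.91641677 * 180.9 = 165.7798 $


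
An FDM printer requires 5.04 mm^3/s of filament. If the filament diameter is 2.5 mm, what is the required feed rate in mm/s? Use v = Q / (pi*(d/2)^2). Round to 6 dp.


A = pi*(2.5/2)^2 = 4.908739
v = 5.04 / 4.908739 = 1.02674 mm/s


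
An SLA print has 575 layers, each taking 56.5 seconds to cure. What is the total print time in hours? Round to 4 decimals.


t = 575 * 56.5 / 3600 = 9.0243 hrs


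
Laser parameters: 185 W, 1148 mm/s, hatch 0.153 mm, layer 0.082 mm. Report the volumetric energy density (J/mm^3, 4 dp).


E = 185 / (1148*0.153*0.082) = 12.8447 J/mm^3


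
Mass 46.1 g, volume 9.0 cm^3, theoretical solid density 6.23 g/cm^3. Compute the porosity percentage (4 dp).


rho_part = 46.1 / 9.0 = 5.12222222 g/cm^3
Porosity = (1 - 5.12222222/6.23)*100 = 17.7813 %


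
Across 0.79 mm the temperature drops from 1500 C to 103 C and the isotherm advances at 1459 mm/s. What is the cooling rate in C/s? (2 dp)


G = (1500-103)/0.79 = 1768.35443038 C/mm
CR = 1768.35443038 * 1459 = 2580029.11 C/s


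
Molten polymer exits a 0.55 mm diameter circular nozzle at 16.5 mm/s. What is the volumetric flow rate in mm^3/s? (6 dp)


A = pi*(0.55/2)^2 = 0.23758294 mm^2
Q = 0.23758294 * 16.5 = 3.920119 mm^3/s


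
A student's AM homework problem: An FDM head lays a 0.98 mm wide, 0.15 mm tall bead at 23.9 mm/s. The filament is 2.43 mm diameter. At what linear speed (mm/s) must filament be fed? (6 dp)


Q = 0.98 * 0.15 * 23.9 = 3.5133 mm^3/s
A_fil = pi*(2.43/2)^2 = 4.63769762 mm^2
v_feed = 3.5133 / 4.63769762 = 0.757553 mm/s


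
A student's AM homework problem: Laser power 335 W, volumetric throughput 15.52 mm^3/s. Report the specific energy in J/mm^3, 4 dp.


SE = 335 / 15.52 = 21.5851 J/mm^3


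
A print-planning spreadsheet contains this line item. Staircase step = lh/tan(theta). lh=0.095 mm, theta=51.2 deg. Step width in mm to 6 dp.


step = 0.095 / tan(51.2) = 0.076382 mm


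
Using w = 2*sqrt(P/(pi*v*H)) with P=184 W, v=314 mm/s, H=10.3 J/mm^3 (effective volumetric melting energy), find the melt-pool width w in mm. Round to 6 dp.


w = 2*sqrt(184/(pi*314*10.3)) = 0.269141 mm


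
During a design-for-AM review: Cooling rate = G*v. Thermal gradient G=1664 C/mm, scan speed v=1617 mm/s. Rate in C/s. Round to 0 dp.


CR = 1664 * 1617 = 2690688 C/s


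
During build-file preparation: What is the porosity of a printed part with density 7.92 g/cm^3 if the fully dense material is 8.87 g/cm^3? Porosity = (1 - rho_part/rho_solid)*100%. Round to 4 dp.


Porosity = (1-7.92/8.87)*100 = 10.7103 %


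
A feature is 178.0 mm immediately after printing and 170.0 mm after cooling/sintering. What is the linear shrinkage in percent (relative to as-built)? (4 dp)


Shrinkage = ((178.0-170.0)/178.0)*100 = 4.4944 %


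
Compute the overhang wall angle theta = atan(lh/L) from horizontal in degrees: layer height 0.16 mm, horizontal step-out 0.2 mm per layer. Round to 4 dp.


angle = atan(0.16/0.2) = 38.6598 degrees


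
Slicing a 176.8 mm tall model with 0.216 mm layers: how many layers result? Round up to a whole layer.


Layers = ceil(176.8/0.216) = 819


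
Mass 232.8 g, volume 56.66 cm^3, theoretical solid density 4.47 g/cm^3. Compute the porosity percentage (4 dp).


rho_part = 232.8 / 56.66 = 4.10871867 g/cm^3
Porosity = (1 - 4.10871867/4.47)*100 = 8.0824 %


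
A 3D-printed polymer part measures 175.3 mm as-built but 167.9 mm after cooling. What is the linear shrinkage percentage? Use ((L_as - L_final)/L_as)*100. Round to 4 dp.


Shrinkage = ((175.3-167.9)/175.3)*100 = 4.2213 %


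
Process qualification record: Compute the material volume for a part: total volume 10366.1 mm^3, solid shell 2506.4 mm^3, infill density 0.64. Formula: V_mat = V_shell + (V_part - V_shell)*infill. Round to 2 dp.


V_infill = (10366.1 - 2506.4) * 0.64 = 5030.21
V_total = 2506.4 + 5030.21 = 7536.61 mm^3


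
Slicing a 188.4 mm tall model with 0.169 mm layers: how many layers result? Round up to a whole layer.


Layers = ceil(188.4/0.169) = 1115


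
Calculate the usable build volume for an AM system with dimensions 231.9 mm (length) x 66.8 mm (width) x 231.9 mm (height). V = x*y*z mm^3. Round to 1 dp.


V = 231.9 * 66.8 * 231.9 = 3592344.3 mm^3


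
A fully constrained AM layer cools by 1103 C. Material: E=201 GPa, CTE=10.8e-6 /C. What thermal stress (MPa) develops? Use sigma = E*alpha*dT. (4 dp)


sigma = 201*1000 * 10.8e-6 * 1103 = 2394.3924 MPa


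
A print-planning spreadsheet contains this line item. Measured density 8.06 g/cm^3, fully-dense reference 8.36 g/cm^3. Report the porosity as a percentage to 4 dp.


Porosity = (1-8.06/8.36)*100 = 3.5885 %


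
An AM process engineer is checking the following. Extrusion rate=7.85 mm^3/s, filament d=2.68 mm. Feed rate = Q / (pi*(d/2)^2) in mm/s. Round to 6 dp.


A = pi*(2.68/2)^2 = 5.641044
v = 7.85 / 5.641044 = 1.391586 mm/s


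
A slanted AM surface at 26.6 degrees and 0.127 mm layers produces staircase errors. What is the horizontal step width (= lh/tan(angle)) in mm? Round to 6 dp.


step = 0.127 / tan(26.6) = 0.253613 mm


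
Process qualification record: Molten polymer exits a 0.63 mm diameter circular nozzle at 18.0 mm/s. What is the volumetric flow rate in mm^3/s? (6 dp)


A = pi*(0.63/2)^2 = 0.31172453 mm^2
Q = 0.31172453 * 18.0 = 5.611042 mm^3/s


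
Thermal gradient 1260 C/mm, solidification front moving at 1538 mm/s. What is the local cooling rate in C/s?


CR = 1260 * 1538 = 1937880 C/s


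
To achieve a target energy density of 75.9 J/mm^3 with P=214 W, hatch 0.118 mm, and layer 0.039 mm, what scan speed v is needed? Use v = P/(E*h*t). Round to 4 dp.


v = 214 / (75.9*0.118*0.039) = 612.6683 mm/s


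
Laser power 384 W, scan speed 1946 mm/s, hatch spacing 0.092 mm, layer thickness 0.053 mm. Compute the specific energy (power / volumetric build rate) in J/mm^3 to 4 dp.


Build rate = 1946 * 0.092 * 0.053 = 9.488696 mm^3/s
SE = 384 / 9.488696 = 40.4692 J/mm^3


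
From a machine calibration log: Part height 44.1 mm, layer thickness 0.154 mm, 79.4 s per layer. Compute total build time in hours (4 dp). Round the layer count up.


Layers = ceil(44.1/0.154) = 287
t = 287 * 79.4 / 3600 = 6.3299 hrs


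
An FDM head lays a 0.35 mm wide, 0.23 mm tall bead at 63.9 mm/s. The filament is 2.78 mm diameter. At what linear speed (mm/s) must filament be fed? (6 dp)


Q = 0.35 * 0.23 * 63.9 = 5.14395 mm^3/s
A_fil = pi*(2.78/2)^2 = 6.06987117 mm^2
v_feed = 5.14395 / 6.06987117 = 0.847456 mm/s


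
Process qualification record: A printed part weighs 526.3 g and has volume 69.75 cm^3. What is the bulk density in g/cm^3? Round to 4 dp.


rho = 526.3 / 69.75 = 7.5455 g/cm^3


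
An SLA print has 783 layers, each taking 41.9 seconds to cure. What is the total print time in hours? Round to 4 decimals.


t = 783 * 41.9 / 3600 = 9.1133 hrs


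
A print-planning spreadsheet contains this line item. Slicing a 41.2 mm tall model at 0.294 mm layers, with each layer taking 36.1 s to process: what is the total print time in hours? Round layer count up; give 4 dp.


Layers = ceil(41.2/0.294) = 141
t = 141 * 36.1 / 3600 = 1.4139 hrs


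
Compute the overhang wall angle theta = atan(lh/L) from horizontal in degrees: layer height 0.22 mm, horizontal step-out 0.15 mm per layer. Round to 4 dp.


angle = atan(0.22/0.15) = 55.7131 degrees


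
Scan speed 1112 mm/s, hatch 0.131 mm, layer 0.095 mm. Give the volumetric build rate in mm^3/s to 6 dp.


Rate = 1112 * 0.131 * 0.095 = 13.83884 mm^3/s
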